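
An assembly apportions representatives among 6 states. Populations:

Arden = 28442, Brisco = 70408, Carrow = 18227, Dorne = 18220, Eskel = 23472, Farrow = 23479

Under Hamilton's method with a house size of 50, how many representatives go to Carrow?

5

Standard divisor: 182248 ÷ 50 ≈ 3644.96.
Standard quotas: Arden 7.8031, Brisco 19.3165, Carrow 5.0006, Dorne 4.9987, Eskel 6.4396, Farrow 6.4415.
Lower quotas: Arden 7, Brisco 19, Carrow 5, Dorne 4, Eskel 6, Farrow 6 (sum 47, leaving 3 seats).
Remainders in descending order: Dorne 0.9987, Arden 0.8031, Farrow 0.4415, Eskel 0.4396, Brisco 0.3165, Carrow 0.0006.
Largest remainders: Dorne, Arden, Farrow receive the extra seats.
Carrow receives 5.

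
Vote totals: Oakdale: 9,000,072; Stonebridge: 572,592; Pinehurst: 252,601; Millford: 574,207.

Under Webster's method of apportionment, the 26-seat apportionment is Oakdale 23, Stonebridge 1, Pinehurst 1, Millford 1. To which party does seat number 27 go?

Priority for the next seat is population ÷ (current seats + 0.5).
Priorities: Oakdale 382981.787, Stonebridge 381728.000, Pinehurst 168400.667, Millford 382804.667.
Highest priority: Oakdale.

Oakdale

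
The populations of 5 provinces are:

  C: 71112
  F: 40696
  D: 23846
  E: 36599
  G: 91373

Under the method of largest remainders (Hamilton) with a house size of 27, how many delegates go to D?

Standard divisor: 263626 ÷ 27 ≈ 9763.926.
Standard quotas: C 7.2831, F 4.1680, D 2.4423, E 3.7484, G 9.3582.
Lower quotas: C 7, F 4, D 2, E 3, G 9 (sum 25, leaving 2 seats).
Remainders in descending order: E 0.7484, D 0.4423, G 0.3582, C 0.2831, F 0.1680.
The surplus seats go to E, D.
D receives 3.

3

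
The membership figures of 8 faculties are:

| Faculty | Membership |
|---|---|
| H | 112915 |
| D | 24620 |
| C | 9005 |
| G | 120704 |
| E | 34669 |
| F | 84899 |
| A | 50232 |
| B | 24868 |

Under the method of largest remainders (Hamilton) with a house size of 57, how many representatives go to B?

Standard divisor: 461912 ÷ 57 ≈ 8103.719.
Standard quotas: H 13.9337, D 3.0381, C 1.1112, G 14.8949, E 4.2782, F 10.4765, A 6.1986, B 3.0687.
Lower quotas: H 13, D 3, C 1, G 14, E 4, F 10, A 6, B 3 (sum 54, leaving 3 seats).
Remainders in descending order: H 0.9337, G 0.8949, F 0.4765, E 0.2782, A 0.1986, C 0.1112, B 0.0687, D 0.0381.
Largest remainders: H, G, F receive the extra seats.
B receives 3.

3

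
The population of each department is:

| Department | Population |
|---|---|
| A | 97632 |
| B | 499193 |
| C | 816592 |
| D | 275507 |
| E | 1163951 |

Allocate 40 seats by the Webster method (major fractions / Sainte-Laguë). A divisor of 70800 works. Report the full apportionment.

A: 1, B: 7, C: 12, D: 4, E: 16

With modified divisor 70800: modified quotas A 1.379, B 7.051, C 11.534, D 3.891, E 16.440.
Rounding to the nearest integer: A 1, B 7, C 12, D 4, E 16 (total 40).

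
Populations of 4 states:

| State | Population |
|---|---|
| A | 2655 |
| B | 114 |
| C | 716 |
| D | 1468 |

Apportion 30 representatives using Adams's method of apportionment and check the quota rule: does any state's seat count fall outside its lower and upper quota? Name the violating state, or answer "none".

A

Standard quotas: A 16.081, B 0.690, C 4.337, D 8.892.
Adams allocation: A 15, B 1, C 5, D 9.
A has quota 16.081 (lower 16, upper 17) but receives 15 — outside the quota interval.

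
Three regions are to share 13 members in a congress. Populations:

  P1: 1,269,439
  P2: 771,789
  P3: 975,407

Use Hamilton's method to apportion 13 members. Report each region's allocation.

P1 6; P2 3; P3 4

Total 3016635; standard divisor 3016635/13 ≈ 232048.846.
Standard quotas: P1 5.4706, P2 3.3260, P3 4.2035.
Lower quotas: P1 5, P2 3, P3 4 (sum 12, leaving 1 seat).
Remainders in descending order: P1 0.4706, P2 0.3260, P3 0.2035.
Largest remainder: P1 receives the extra seat.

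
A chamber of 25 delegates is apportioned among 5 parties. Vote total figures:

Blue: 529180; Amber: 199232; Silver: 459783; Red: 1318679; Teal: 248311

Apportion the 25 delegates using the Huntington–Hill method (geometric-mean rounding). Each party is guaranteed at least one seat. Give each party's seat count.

With divisor 110178: modified quotas Blue 4.803, Amber 1.808, Silver 4.173, Red 11.969, Teal 2.254.
Geometric-mean thresholds: Blue √(4·5)=4.472, Amber √(1·2)=1.414, Silver √(4·5)=4.472, Red √(11·12)=11.489, Teal √(2·3)=2.449.
Each quota rounded against its threshold gives Blue 5, Amber 2, Silver 4, Red 12, Teal 2 (total 25).

Blue 5, Amber 2, Silver 4, Red 12, Teal 2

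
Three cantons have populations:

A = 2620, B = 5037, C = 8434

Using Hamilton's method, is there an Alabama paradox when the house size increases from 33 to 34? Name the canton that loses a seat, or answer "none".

At 33 seats: A 6, B 10, C 17.
At 34 seats: A 5, B 11, C 18.
A drops from 6 to 5.

A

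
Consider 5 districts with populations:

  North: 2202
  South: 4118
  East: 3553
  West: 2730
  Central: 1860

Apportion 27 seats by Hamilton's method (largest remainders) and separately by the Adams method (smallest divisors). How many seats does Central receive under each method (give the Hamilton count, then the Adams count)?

Hamilton: North 4, South 8, East 7, West 5, Central 3.
Adams: North 4, South 7, East 7, West 5, Central 4.
Central gets 3 under Hamilton and 4 under Adams.

3 and 4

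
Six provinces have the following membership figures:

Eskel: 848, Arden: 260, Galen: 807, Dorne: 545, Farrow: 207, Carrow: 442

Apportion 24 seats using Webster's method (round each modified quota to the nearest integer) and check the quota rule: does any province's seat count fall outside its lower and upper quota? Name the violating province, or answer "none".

Standard quotas: Eskel 6.546, Arden 2.007, Galen 6.230, Dorne 4.207, Farrow 1.598, Carrow 3.412.
Webster allocation: Eskel 7, Arden 2, Galen 6, Dorne 4, Farrow 2, Carrow 3.
Every allocation lies between the lower and upper quota.

none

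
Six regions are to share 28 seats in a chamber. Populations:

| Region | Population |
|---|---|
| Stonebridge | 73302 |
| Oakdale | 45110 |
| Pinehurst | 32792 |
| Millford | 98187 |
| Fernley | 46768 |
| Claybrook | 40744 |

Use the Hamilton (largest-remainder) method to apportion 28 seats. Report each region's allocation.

Stonebridge 6, Oakdale 4, Pinehurst 3, Millford 8, Fernley 4, Claybrook 3

Total 336903; standard divisor 336903/28 ≈ 12032.25.
Standard quotas: Stonebridge 6.0921, Oakdale 3.7491, Pinehurst 2.7253, Millford 8.1603, Fernley 3.8869, Claybrook 3.3862.
Lower quotas: Stonebridge 6, Oakdale 3, Pinehurst 2, Millford 8, Fernley 3, Claybrook 3 (sum 25, leaving 3 seats).
Remainders in descending order: Fernley 0.8869, Oakdale 0.7491, Pinehurst 0.7253, Claybrook 0.3862, Millford 0.1603, Stonebridge 0.0921.
The surplus seats go to Fernley, Oakdale, Pinehurst.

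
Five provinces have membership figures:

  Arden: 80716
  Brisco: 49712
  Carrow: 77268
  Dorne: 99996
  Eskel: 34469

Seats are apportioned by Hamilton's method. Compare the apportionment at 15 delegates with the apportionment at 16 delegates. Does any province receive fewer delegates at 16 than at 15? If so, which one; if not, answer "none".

Eskel

At 15 seats: Arden 4, Brisco 2, Carrow 3, Dorne 4, Eskel 2.
At 16 seats: Arden 4, Brisco 2, Carrow 4, Dorne 5, Eskel 1.
Eskel drops from 2 to 1.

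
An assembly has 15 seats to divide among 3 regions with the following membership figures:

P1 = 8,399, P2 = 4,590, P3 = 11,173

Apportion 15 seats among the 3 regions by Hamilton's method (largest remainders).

P1=5, P2=3, P3=7

The standard divisor is 24162/15 ≈ 1610.8.
Standard quotas: P1 5.2142, P2 2.8495, P3 6.9363.
Lower quotas: P1 5, P2 2, P3 6 (sum 13, leaving 2 seats).
Remainders in descending order: P3 0.9363, P2 0.8495, P1 0.2142.
Largest remainders: P3, P2 receive the extra seats.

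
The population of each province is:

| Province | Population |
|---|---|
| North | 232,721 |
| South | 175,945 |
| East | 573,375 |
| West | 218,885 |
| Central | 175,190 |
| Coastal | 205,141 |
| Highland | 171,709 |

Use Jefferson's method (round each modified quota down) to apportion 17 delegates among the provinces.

North 2; South 2; East 6; West 2; Central 2; Coastal 2; Highland 1

Standard divisor 1752966/17 ≈ 103115.647; standard quotas: North 2.257, South 1.706, East 5.561, West 2.123, Central 1.699, Coastal 1.989, Highland 1.665.
Rounding down gives 2, 1, 5, 2, 1, 1, 1 = 13 seats, so the divisor must be adjusted.
With modified divisor 86725: modified quotas North 2.683, South 2.029, East 6.611, West 2.524, Central 2.020, Coastal 2.365, Highland 1.980.
Rounding down: North 2, South 2, East 6, West 2, Central 2, Coastal 2, Highland 1 (total 17).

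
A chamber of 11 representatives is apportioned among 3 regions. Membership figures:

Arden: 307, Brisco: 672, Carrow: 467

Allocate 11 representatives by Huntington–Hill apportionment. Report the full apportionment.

Arden 2, Brisco 5, Carrow 4

With divisor 130: modified quotas Arden 2.362, Brisco 5.169, Carrow 3.592.
Geometric-mean thresholds: Arden √(2·3)=2.449, Brisco √(5·6)=5.477, Carrow √(3·4)=3.464.
Each quota rounded against its threshold gives Arden 2, Brisco 5, Carrow 4 (total 11).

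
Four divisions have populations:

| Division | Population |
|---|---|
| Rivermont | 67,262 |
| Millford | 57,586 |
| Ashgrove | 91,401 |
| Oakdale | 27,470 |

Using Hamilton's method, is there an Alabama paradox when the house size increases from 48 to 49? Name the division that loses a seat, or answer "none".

At 48 seats: Rivermont 13, Millford 11, Ashgrove 18, Oakdale 6.
At 49 seats: Rivermont 14, Millford 12, Ashgrove 18, Oakdale 5.
Oakdale drops from 6 to 5.

Oakdale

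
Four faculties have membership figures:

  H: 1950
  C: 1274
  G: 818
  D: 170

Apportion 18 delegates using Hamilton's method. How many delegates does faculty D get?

1

The standard divisor is 4212/18 = 234.
Standard quotas: H 8.333, C 5.444, G 3.496, D 0.726.
Lower quotas: H 8, C 5, G 3, D 0 (sum 16, leaving 2 seats).
Remainders in descending order: D 0.726, G 0.496, C 0.444, H 0.333.
The surplus seats go to D, G.
D receives 1.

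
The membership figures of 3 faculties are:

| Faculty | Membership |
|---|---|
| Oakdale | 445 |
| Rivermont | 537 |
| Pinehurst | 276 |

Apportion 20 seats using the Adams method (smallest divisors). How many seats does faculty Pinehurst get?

Standard divisor 1258/20 ≈ 62.9; standard quotas: Oakdale 7.075, Rivermont 8.537, Pinehurst 4.388.
Rounding up gives 8, 9, 5 = 22 seats, so the divisor must be adjusted.
With modified divisor 68: modified quotas Oakdale 6.544, Rivermont 7.897, Pinehurst 4.059.
Rounding up: Oakdale 7, Rivermont 8, Pinehurst 5 (total 20).
Pinehurst receives 5.

5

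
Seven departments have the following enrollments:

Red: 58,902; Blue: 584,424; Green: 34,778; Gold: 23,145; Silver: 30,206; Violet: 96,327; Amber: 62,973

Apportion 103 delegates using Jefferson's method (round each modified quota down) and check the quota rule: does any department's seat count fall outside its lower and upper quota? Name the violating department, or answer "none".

Blue

Standard quotas: Red 6.811, Blue 67.578, Green 4.021, Gold 2.676, Silver 3.493, Violet 11.139, Amber 7.282.
Jefferson allocation: Red 7, Blue 69, Green 4, Gold 2, Silver 3, Violet 11, Amber 7.
Blue has quota 67.578 (lower 67, upper 68) but receives 69 — outside the quota interval.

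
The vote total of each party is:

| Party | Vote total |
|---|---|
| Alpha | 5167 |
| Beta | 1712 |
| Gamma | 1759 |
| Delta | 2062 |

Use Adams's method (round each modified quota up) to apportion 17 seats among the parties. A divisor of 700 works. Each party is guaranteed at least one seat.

With modified divisor 700: modified quotas Alpha 7.381, Beta 2.446, Gamma 2.513, Delta 2.946.
Rounding up: Alpha 8, Beta 3, Gamma 3, Delta 3 (total 17).

Alpha 8, Beta 3, Gamma 3, Delta 3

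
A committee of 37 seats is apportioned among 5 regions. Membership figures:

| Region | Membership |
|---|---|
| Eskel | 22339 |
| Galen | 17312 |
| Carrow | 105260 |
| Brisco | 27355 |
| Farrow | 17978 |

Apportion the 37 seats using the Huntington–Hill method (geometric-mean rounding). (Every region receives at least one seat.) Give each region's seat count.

Eskel 4; Galen 3; Carrow 21; Brisco 5; Farrow 4

With divisor 5067: modified quotas Eskel 4.409, Galen 3.417, Carrow 20.774, Brisco 5.399, Farrow 3.548.
Geometric-mean thresholds: Eskel √(4·5)=4.472, Galen √(3·4)=3.464, Carrow √(20·21)=20.494, Brisco √(5·6)=5.477, Farrow √(3·4)=3.464.
Each quota rounded against its threshold gives Eskel 4, Galen 3, Carrow 21, Brisco 5, Farrow 4 (total 37).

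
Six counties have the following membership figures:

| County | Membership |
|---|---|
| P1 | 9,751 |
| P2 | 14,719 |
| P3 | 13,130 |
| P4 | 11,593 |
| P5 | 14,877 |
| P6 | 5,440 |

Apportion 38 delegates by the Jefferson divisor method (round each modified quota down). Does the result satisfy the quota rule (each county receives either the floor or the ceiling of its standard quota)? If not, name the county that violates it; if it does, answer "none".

none

Standard quotas: P1 5.331, P2 8.047, P3 7.178, P4 6.338, P5 8.133, P6 2.974.
Jefferson allocation: P1 5, P2 8, P3 7, P4 7, P5 8, P6 3.
Every allocation lies between the lower and upper quota.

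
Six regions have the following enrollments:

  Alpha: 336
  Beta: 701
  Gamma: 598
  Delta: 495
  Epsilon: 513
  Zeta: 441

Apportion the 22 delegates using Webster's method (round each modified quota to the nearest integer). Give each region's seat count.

Standard divisor 3084/22 ≈ 140.182; standard quotas: Alpha 2.397, Beta 5.001, Gamma 4.266, Delta 3.531, Epsilon 3.660, Zeta 3.146.
Rounding to the nearest integer gives Alpha 2, Beta 5, Gamma 4, Delta 4, Epsilon 4, Zeta 3 — total 22, matching the house size, so no adjustment is needed.

Alpha=2; Beta=5; Gamma=4; Delta=4; Epsilon=4; Zeta=3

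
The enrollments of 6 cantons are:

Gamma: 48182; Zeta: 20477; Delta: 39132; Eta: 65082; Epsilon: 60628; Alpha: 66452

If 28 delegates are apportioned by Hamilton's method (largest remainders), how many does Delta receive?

The standard divisor is 299953/28 ≈ 10712.607.
Standard quotas: Gamma 4.4977, Zeta 1.9115, Delta 3.6529, Eta 6.0753, Epsilon 5.6595, Alpha 6.2032.
Lower quotas: Gamma 4, Zeta 1, Delta 3, Eta 6, Epsilon 5, Alpha 6 (sum 25, leaving 3 seats).
Remainders in descending order: Zeta 0.9115, Epsilon 0.6595, Delta 0.6529, Gamma 0.4977, Alpha 0.2032, Eta 0.0753.
The surplus seats go to Zeta, Epsilon, Delta.
Delta receives 4.

4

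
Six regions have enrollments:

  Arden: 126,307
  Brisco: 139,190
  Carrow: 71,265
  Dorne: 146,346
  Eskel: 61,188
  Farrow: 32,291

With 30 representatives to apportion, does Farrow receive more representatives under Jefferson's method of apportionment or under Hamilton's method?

Jefferson: Arden 7, Brisco 7, Carrow 4, Dorne 8, Eskel 3, Farrow 1.
Hamilton: Arden 6, Brisco 7, Carrow 4, Dorne 8, Eskel 3, Farrow 2.
Farrow gets 1 under Jefferson and 2 under Hamilton.

Hamilton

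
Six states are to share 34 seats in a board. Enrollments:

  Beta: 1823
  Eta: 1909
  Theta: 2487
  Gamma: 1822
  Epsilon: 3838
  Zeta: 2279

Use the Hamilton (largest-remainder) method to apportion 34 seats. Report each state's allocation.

Standard divisor: 14158 ÷ 34 ≈ 416.412.
Standard quotas: Beta 4.378, Eta 4.584, Theta 5.972, Gamma 4.375, Epsilon 9.217, Zeta 5.473.
Lower quotas: Beta 4, Eta 4, Theta 5, Gamma 4, Epsilon 9, Zeta 5 (sum 31, leaving 3 seats).
Remainders in descending order: Theta 0.972, Eta 0.584, Zeta 0.473, Beta 0.378, Gamma 0.375, Epsilon 0.217.
Largest remainders: Theta, Eta, Zeta receive the extra seats.

Beta=4, Eta=5, Theta=6, Gamma=4, Epsilon=9, Zeta=6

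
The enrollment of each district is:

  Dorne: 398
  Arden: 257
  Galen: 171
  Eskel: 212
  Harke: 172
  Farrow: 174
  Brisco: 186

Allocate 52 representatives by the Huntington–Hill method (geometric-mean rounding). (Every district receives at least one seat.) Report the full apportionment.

With divisor 31: modified quotas Dorne 12.839, Arden 8.290, Galen 5.516, Eskel 6.839, Harke 5.548, Farrow 5.613, Brisco 6.000.
Geometric-mean thresholds: Dorne √(12·13)=12.490, Arden √(8·9)=8.485, Galen √(5·6)=5.477, Eskel √(6·7)=6.481, Harke √(5·6)=5.477, Farrow √(5·6)=5.477, Brisco √(6·7)=6.481.
Each quota rounded against its threshold gives Dorne 13, Arden 8, Galen 6, Eskel 7, Harke 6, Farrow 6, Brisco 6 (total 52).

Dorne=13, Arden=8, Galen=6, Eskel=7, Harke=6, Farrow=6, Brisco=6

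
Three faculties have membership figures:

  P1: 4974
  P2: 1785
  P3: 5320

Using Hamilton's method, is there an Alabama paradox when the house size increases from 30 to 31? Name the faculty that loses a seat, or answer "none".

At 30 seats: P1 12, P2 5, P3 13.
At 31 seats: P1 13, P2 4, P3 14.
P2 drops from 5 to 4.

P2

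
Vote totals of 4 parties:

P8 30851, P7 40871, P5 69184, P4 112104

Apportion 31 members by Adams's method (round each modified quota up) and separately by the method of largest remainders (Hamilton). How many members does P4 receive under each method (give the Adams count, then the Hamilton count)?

Adams: P8 4, P7 5, P5 9, P4 13.
Hamilton: P8 4, P7 5, P5 8, P4 14.
P4 gets 13 under Adams and 14 under Hamilton.

13 and 14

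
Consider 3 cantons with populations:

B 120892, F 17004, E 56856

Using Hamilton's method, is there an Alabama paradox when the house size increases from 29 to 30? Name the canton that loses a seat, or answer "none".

At 29 seats: B 18, F 3, E 8.
At 30 seats: B 19, F 2, E 9.
F drops from 3 to 2.

F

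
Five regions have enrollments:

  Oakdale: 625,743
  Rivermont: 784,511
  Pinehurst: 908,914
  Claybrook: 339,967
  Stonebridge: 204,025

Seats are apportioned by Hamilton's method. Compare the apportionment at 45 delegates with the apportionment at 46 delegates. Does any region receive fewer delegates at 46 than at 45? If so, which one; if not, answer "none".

At 45 seats: Oakdale 10, Rivermont 12, Pinehurst 14, Claybrook 6, Stonebridge 3.
At 46 seats: Oakdale 10, Rivermont 13, Pinehurst 15, Claybrook 5, Stonebridge 3.
Claybrook drops from 6 to 5.

Claybrook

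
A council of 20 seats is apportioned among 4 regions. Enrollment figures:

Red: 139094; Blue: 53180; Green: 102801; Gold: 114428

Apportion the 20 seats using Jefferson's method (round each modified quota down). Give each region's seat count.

Red 7, Blue 2, Green 5, Gold 6

Standard divisor 409503/20 ≈ 20475.15; standard quotas: Red 6.793, Blue 2.597, Green 5.021, Gold 5.589.
Rounding down gives 6, 2, 5, 5 = 18 seats, so the divisor must be adjusted.
With modified divisor 18400: modified quotas Red 7.559, Blue 2.890, Green 5.587, Gold 6.219.
Rounding down: Red 7, Blue 2, Green 5, Gold 6 (total 20).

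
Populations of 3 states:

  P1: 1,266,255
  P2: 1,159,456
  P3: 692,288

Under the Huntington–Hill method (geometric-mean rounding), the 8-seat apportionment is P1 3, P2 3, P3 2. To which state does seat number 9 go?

P1

Priority for the next seat is population ÷ (√(s·(s+1))).
Priorities: P1 365536.333, P2 334706.117, P3 282625.393.
Highest priority: P1.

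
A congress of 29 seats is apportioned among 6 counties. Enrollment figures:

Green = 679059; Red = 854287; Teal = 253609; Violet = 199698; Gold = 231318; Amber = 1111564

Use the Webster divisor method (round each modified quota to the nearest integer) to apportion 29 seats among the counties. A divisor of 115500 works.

With modified divisor 115500: modified quotas Green 5.879, Red 7.396, Teal 2.196, Violet 1.729, Gold 2.003, Amber 9.624.
Rounding to the nearest integer: Green 6, Red 7, Teal 2, Violet 2, Gold 2, Amber 10 (total 29).

Green: 6, Red: 7, Teal: 2, Violet: 2, Gold: 2, Amber: 10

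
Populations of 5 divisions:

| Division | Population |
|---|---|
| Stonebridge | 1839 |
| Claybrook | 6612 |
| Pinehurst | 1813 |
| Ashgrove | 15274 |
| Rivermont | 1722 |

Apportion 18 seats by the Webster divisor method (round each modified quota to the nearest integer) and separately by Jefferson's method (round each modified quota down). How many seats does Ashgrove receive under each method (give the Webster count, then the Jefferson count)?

Webster: Stonebridge 1, Claybrook 5, Pinehurst 1, Ashgrove 10, Rivermont 1.
Jefferson: Stonebridge 1, Claybrook 4, Pinehurst 1, Ashgrove 11, Rivermont 1.
Ashgrove gets 10 under Webster and 11 under Jefferson.

10 and 11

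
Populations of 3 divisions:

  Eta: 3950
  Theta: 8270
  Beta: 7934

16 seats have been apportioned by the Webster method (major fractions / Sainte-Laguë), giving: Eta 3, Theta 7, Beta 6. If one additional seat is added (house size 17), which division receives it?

Beta

Priority for the next seat is population ÷ (current seats + 0.5).
Priorities: Eta 1128.571, Theta 1102.667, Beta 1220.615.
Highest priority: Beta.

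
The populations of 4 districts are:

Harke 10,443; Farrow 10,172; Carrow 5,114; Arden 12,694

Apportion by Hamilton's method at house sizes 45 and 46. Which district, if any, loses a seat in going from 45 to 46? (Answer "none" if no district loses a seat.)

none

At 45 seats: Harke 12, Farrow 12, Carrow 6, Arden 15.
At 46 seats: Harke 13, Farrow 12, Carrow 6, Arden 15.
No district's allocation decreased.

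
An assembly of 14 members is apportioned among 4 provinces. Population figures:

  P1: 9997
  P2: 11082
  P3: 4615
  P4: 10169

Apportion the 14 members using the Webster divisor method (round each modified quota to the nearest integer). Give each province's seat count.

Standard divisor 35863/14 ≈ 2561.643; standard quotas: P1 3.903, P2 4.326, P3 1.802, P4 3.970.
Rounding to the nearest integer gives P1 4, P2 4, P3 2, P4 4 — total 14, matching the house size, so no adjustment is needed.

P1: 4, P2: 4, P3: 2, P4: 4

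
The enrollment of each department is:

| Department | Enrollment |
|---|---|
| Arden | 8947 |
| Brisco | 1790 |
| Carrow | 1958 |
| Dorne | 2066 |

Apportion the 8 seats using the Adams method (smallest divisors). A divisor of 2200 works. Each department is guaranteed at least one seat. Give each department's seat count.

Arden 5; Brisco 1; Carrow 1; Dorne 1

With modified divisor 2200: modified quotas Arden 4.067, Brisco 0.814, Carrow 0.890, Dorne 0.939.
Rounding up: Arden 5, Brisco 1, Carrow 1, Dorne 1 (total 8).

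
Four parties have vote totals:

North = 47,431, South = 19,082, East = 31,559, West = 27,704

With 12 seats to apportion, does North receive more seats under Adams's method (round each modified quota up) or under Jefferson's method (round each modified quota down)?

Adams: North 4, South 2, East 3, West 3.
Jefferson: North 5, South 2, East 3, West 2.
North gets 4 under Adams and 5 under Jefferson.

Jefferson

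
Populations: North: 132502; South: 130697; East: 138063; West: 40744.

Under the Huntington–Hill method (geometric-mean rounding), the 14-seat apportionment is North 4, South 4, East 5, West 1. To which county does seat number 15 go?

North

Priority for the next seat is population ÷ (√(s·(s+1))).
Priorities: North 29628.348, South 29224.738, East 25206.740, West 28810.359.
Highest priority: North.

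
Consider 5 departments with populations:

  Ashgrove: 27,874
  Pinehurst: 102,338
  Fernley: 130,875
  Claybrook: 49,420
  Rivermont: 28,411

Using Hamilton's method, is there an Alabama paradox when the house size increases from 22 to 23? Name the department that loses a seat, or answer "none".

none

At 22 seats: Ashgrove 2, Pinehurst 7, Fernley 8, Claybrook 3, Rivermont 2.
At 23 seats: Ashgrove 2, Pinehurst 7, Fernley 9, Claybrook 3, Rivermont 2.
No department's allocation decreased.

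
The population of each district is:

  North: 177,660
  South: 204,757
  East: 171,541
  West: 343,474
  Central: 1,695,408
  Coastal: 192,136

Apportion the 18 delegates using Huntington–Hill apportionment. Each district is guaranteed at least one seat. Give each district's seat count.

With divisor 146176: modified quotas North 1.215, South 1.401, East 1.174, West 2.350, Central 11.598, Coastal 1.314.
Geometric-mean thresholds: North √(1·2)=1.414, South √(1·2)=1.414, East √(1·2)=1.414, West √(2·3)=2.449, Central √(11·12)=11.489, Coastal √(1·2)=1.414.
Each quota rounded against its threshold gives North 1, South 1, East 1, West 2, Central 12, Coastal 1 (total 18).

North 1, South 1, East 1, West 2, Central 12, Coastal 1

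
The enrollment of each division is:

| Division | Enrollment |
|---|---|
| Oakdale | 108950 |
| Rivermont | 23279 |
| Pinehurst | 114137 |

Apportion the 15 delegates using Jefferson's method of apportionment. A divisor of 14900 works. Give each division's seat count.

Oakdale=7, Rivermont=1, Pinehurst=7

With modified divisor 14900: modified quotas Oakdale 7.312, Rivermont 1.562, Pinehurst 7.660.
Rounding down: Oakdale 7, Rivermont 1, Pinehurst 7 (total 15).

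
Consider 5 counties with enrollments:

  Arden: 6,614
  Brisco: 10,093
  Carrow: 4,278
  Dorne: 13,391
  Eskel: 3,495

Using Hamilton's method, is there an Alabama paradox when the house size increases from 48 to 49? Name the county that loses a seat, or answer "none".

Eskel

At 48 seats: Arden 8, Brisco 13, Carrow 5, Dorne 17, Eskel 5.
At 49 seats: Arden 9, Brisco 13, Carrow 6, Dorne 17, Eskel 4.
Eskel drops from 5 to 4.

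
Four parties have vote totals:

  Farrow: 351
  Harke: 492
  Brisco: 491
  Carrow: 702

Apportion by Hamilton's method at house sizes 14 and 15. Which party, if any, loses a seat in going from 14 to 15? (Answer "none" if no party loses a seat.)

At 14 seats: Farrow 3, Harke 3, Brisco 3, Carrow 5.
At 15 seats: Farrow 2, Harke 4, Brisco 4, Carrow 5.
Farrow drops from 3 to 2.

Farrow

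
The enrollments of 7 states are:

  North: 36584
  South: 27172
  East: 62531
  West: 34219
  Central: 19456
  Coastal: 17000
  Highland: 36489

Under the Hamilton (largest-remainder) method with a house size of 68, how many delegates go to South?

Total 233451; standard divisor 233451/68 ≈ 3433.103.
Standard quotas: North 10.6562, South 7.9147, East 18.2141, West 9.9674, Central 5.6672, Coastal 4.9518, Highland 10.6286.
Lower quotas: North 10, South 7, East 18, West 9, Central 5, Coastal 4, Highland 10 (sum 63, leaving 5 seats).
Remainders in descending order: West 0.9674, Coastal 0.9518, South 0.9147, Central 0.6672, North 0.6562, Highland 0.6286, East 0.2141.
Largest remainders: West, Coastal, South, Central, North receive the extra seats.
South receives 8.

8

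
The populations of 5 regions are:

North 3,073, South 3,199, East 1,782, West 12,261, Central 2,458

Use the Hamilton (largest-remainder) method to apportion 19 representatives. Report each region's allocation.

Standard divisor: 22773 ÷ 19 ≈ 1198.579.
Standard quotas: North 2.5639, South 2.6690, East 1.4868, West 10.2296, Central 2.0508.
Lower quotas: North 2, South 2, East 1, West 10, Central 2 (sum 17, leaving 2 seats).
Remainders in descending order: South 0.6690, North 0.5639, East 0.4868, West 0.2296, Central 0.0508.
The surplus seats go to South, North.

North 3; South 3; East 1; West 10; Central 2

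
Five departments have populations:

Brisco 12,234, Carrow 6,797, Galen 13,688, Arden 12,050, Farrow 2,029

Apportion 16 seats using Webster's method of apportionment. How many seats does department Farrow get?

1

Standard divisor 46798/16 ≈ 2924.875; standard quotas: Brisco 4.183, Carrow 2.324, Galen 4.680, Arden 4.120, Farrow 0.694.
Rounding to the nearest integer gives Brisco 4, Carrow 2, Galen 5, Arden 4, Farrow 1 — total 16, matching the house size, so no adjustment is needed.
Farrow receives 1.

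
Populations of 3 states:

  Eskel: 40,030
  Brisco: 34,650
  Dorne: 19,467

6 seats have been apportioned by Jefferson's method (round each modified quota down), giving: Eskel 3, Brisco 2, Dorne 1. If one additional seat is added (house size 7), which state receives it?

Brisco

Priority for the next seat is population ÷ (current seats + 1).
Priorities: Eskel 10007.500, Brisco 11550.000, Dorne 9733.500.
Highest priority: Brisco.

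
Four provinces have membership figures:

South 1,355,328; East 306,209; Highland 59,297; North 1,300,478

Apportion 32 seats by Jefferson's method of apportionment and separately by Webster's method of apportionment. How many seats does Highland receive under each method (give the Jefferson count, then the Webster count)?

0 and 1

Jefferson: South 15, East 3, Highland 0, North 14.
Webster: South 14, East 3, Highland 1, North 14.
Highland gets 0 under Jefferson and 1 under Webster.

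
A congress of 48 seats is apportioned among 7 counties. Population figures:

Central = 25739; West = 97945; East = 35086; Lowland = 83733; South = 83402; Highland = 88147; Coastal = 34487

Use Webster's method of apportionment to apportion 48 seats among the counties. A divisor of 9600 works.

With modified divisor 9600: modified quotas Central 2.681, West 10.203, East 3.655, Lowland 8.722, South 8.688, Highland 9.182, Coastal 3.592.
Rounding to the nearest integer: Central 3, West 10, East 4, Lowland 9, South 9, Highland 9, Coastal 4 (total 48).

Central: 3; West: 10; East: 4; Lowland: 9; South: 9; Highland: 9; Coastal: 4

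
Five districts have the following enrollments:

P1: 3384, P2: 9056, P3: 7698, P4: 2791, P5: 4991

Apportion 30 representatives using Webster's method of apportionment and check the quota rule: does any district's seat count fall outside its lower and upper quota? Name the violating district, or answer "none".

none

Standard quotas: P1 3.636, P2 9.731, P3 8.271, P4 2.999, P5 5.363.
Webster allocation: P1 4, P2 10, P3 8, P4 3, P5 5.
Every allocation lies between the lower and upper quota.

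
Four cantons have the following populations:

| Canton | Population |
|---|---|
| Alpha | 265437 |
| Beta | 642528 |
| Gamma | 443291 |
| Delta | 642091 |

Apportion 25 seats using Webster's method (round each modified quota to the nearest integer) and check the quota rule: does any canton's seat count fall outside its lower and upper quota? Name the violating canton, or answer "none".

Standard quotas: Alpha 3.329, Beta 8.058, Gamma 5.560, Delta 8.053.
Webster allocation: Alpha 3, Beta 8, Gamma 6, Delta 8.
Every allocation lies between the lower and upper quota.

none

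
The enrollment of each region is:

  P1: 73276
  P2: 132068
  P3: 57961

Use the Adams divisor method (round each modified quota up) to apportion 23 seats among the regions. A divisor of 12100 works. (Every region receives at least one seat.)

With modified divisor 12100: modified quotas P1 6.056, P2 10.915, P3 4.790.
Rounding up: P1 7, P2 11, P3 5 (total 23).

P1 7, P2 11, P3 5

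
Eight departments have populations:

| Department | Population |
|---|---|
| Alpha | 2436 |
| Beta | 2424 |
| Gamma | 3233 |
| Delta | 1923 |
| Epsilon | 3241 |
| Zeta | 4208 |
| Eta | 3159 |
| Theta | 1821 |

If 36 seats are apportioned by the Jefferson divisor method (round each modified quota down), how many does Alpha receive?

4

Standard divisor 22445/36 ≈ 623.472; standard quotas: Alpha 3.907, Beta 3.888, Gamma 5.185, Delta 3.084, Epsilon 5.198, Zeta 6.749, Eta 5.067, Theta 2.921.
Rounding down gives 3, 3, 5, 3, 5, 6, 5, 2 = 32 seats, so the divisor must be adjusted.
With modified divisor 570: modified quotas Alpha 4.274, Beta 4.253, Gamma 5.672, Delta 3.374, Epsilon 5.686, Zeta 7.382, Eta 5.542, Theta 3.195.
Rounding down: Alpha 4, Beta 4, Gamma 5, Delta 3, Epsilon 5, Zeta 7, Eta 5, Theta 3 (total 36).
Alpha receives 4.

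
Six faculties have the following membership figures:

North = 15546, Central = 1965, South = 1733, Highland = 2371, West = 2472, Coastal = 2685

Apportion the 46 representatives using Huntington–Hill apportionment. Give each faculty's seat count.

North 27; Central 3; South 3; Highland 4; West 4; Coastal 5

With divisor 577: modified quotas North 26.943, Central 3.406, South 3.003, Highland 4.109, West 4.284, Coastal 4.653.
Geometric-mean thresholds: North √(26·27)=26.495, Central √(3·4)=3.464, South √(3·4)=3.464, Highland √(4·5)=4.472, West √(4·5)=4.472, Coastal √(4·5)=4.472.
Each quota rounded against its threshold gives North 27, Central 3, South 3, Highland 4, West 4, Coastal 5 (total 46).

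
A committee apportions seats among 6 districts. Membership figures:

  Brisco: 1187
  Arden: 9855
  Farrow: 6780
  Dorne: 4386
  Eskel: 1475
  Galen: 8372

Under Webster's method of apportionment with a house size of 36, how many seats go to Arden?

11

Standard divisor 32055/36 ≈ 890.417; standard quotas: Brisco 1.333, Arden 11.068, Farrow 7.614, Dorne 4.926, Eskel 1.657, Galen 9.402.
Rounding to the nearest integer gives Brisco 1, Arden 11, Farrow 8, Dorne 5, Eskel 2, Galen 9 — total 36, matching the house size, so no adjustment is needed.
Arden receives 11.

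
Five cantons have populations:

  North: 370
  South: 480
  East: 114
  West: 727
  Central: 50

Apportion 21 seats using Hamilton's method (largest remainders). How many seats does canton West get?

Standard divisor: 1741 ÷ 21 ≈ 82.905.
Standard quotas: North 4.463, South 5.790, East 1.375, West 8.769, Central 0.603.
Lower quotas: North 4, South 5, East 1, West 8, Central 0 (sum 18, leaving 3 seats).
Remainders in descending order: South 0.790, West 0.769, Central 0.603, North 0.463, East 0.375.
Largest remainders: South, West, Central receive the extra seats.
West receives 9.

9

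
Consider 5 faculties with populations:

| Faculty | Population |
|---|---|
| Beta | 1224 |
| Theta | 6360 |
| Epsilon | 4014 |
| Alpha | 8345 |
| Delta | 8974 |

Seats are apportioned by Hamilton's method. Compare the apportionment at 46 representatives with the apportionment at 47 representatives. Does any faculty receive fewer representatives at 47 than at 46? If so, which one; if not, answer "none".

Epsilon

At 46 seats: Beta 2, Theta 10, Epsilon 7, Alpha 13, Delta 14.
At 47 seats: Beta 2, Theta 10, Epsilon 6, Alpha 14, Delta 15.
Epsilon drops from 7 to 6.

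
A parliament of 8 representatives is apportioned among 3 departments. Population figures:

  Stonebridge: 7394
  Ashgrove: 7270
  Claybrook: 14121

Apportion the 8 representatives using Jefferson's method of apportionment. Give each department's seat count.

Standard divisor 28785/8 ≈ 3598.125; standard quotas: Stonebridge 2.055, Ashgrove 2.020, Claybrook 3.925.
Rounding down gives 2, 2, 3 = 7 seats, so the divisor must be adjusted.
With modified divisor 3200: modified quotas Stonebridge 2.311, Ashgrove 2.272, Claybrook 4.413.
Rounding down: Stonebridge 2, Ashgrove 2, Claybrook 4 (total 8).

Stonebridge: 2, Ashgrove: 2, Claybrook: 4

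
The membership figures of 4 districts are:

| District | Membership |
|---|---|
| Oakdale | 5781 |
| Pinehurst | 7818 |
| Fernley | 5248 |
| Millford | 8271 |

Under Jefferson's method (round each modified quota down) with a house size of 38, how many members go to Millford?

12

Standard divisor 27118/38 ≈ 713.632; standard quotas: Oakdale 8.101, Pinehurst 10.955, Fernley 7.354, Millford 11.590.
Rounding down gives 8, 10, 7, 11 = 36 seats, so the divisor must be adjusted.
With modified divisor 670: modified quotas Oakdale 8.628, Pinehurst 11.669, Fernley 7.833, Millford 12.345.
Rounding down: Oakdale 8, Pinehurst 11, Fernley 7, Millford 12 (total 38).
Millford receives 12.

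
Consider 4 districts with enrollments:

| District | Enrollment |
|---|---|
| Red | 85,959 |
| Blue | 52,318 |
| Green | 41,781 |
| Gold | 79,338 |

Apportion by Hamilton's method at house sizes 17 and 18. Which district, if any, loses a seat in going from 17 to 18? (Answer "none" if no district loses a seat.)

none

At 17 seats: Red 6, Blue 3, Green 3, Gold 5.
At 18 seats: Red 6, Blue 4, Green 3, Gold 5.
No district's allocation decreased.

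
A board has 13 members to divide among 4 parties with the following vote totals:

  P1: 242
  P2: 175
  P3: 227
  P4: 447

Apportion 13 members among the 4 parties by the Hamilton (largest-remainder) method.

Total 1091; standard divisor 1091/13 ≈ 83.923.
Standard quotas: P1 2.884, P2 2.085, P3 2.705, P4 5.326.
Lower quotas: P1 2, P2 2, P3 2, P4 5 (sum 11, leaving 2 seats).
Remainders in descending order: P1 0.884, P3 0.705, P4 0.326, P2 0.085.
The surplus seats go to P1, P3.

P1 3; P2 2; P3 3; P4 5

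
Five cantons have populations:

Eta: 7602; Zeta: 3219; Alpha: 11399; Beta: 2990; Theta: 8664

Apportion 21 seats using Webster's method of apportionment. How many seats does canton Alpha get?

Standard divisor 33874/21 ≈ 1613.048; standard quotas: Eta 4.713, Zeta 1.996, Alpha 7.067, Beta 1.854, Theta 5.371.
Rounding to the nearest integer gives Eta 5, Zeta 2, Alpha 7, Beta 2, Theta 5 — total 21, matching the house size, so no adjustment is needed.
Alpha receives 7.

7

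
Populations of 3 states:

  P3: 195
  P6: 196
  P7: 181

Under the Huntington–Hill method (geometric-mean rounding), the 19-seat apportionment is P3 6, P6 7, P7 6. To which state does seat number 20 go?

Priority for the next seat is population ÷ (√(s·(s+1))).
Priorities: P3 30.089, P6 26.192, P7 27.929.
Highest priority: P3.

P3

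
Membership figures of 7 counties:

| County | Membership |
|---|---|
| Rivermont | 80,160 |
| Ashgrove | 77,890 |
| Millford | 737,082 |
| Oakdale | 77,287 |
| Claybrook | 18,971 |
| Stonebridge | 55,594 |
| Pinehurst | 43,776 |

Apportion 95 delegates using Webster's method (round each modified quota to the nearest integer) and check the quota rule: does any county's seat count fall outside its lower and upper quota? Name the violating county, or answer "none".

Standard quotas: Rivermont 6.982, Ashgrove 6.784, Millford 64.196, Oakdale 6.731, Claybrook 1.652, Stonebridge 4.842, Pinehurst 3.813.
Webster allocation: Rivermont 7, Ashgrove 7, Millford 63, Oakdale 7, Claybrook 2, Stonebridge 5, Pinehurst 4.
Millford has quota 64.196 (lower 64, upper 65) but receives 63 — outside the quota interval.

Millford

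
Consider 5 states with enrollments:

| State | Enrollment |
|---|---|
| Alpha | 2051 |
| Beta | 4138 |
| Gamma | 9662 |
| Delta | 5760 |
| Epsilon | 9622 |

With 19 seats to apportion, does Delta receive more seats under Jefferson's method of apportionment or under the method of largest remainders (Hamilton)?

Jefferson

Jefferson: Alpha 1, Beta 2, Gamma 6, Delta 4, Epsilon 6.
Hamilton: Alpha 1, Beta 3, Gamma 6, Delta 3, Epsilon 6.
Delta gets 4 under Jefferson and 3 under Hamilton.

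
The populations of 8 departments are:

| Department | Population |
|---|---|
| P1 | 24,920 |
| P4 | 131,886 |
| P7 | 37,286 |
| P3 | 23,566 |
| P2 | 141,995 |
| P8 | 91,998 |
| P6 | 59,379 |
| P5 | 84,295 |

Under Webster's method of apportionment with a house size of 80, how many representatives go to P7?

Standard divisor 595325/80 ≈ 7441.562; standard quotas: P1 3.349, P4 17.723, P7 5.011, P3 3.167, P2 19.081, P8 12.363, P6 7.979, P5 11.328.
Rounding to the nearest integer gives 3, 18, 5, 3, 19, 12, 8, 11 = 79 seats, so the divisor must be adjusted.
With modified divisor 7345: modified quotas P1 3.393, P4 17.956, P7 5.076, P3 3.208, P2 19.332, P8 12.525, P6 8.084, P5 11.477.
Rounding to the nearest integer: P1 3, P4 18, P7 5, P3 3, P2 19, P8 13, P6 8, P5 11 (total 80).
P7 receives 5.

5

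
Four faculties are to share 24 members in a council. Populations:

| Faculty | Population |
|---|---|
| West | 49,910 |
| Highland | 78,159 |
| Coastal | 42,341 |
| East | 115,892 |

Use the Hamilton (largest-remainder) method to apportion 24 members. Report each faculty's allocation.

West 4, Highland 7, Coastal 3, East 10

Total 286302; standard divisor 286302/24 ≈ 11929.25.
Standard quotas: West 4.1838, Highland 6.5519, Coastal 3.5493, East 9.7149.
Lower quotas: West 4, Highland 6, Coastal 3, East 9 (sum 22, leaving 2 seats).
Remainders in descending order: East 0.7149, Highland 0.5519, Coastal 0.5493, West 0.1838.
The surplus seats go to East, Highland.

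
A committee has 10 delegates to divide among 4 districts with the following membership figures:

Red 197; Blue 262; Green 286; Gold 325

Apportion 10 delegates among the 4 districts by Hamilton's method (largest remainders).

Red 2, Blue 2, Green 3, Gold 3

Standard divisor: 1070 ÷ 10 = 107.
Standard quotas: Red 1.841, Blue 2.449, Green 2.673, Gold 3.037.
Lower quotas: Red 1, Blue 2, Green 2, Gold 3 (sum 8, leaving 2 seats).
Remainders in descending order: Red 0.841, Green 0.673, Blue 0.449, Gold 0.037.
Largest remainders: Red, Green receive the extra seats.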